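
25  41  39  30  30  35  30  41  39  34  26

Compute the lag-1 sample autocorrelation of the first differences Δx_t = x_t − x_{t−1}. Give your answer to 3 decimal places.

-0.108

First differences Δx: 16, -2, -9, 0, 5, -5, 11, -2, -5, -8
Mean of differences = 0.1000
Numerator Σ(Δx_t−Δx̄)(Δx_{t+1}−Δx̄) = -65.3100
Denominator Σ(Δx_t−Δx̄)² = 604.9000
r_1(Δx) = -65.3100 / 604.9000 = -0.108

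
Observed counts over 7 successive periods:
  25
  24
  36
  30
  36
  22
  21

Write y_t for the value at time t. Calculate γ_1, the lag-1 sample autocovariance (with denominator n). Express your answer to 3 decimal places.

1.172

Mean ȳ = (25 + 24 + 36 + 30 + 36 + 22 + 21)/7 = 27.7143
Deviations: -2.7143, -3.7143, 8.2857, 2.2857, 8.2857, -5.7143, -6.7143
Σ_{t=1}^{6}(y_t−ȳ)(y_{t+1}−ȳ) = 8.2041
γ_1 = 8.2041 / 7 = 1.172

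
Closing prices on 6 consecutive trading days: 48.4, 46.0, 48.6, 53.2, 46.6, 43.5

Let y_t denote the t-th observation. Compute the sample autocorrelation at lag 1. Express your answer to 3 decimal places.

0.014

Mean ȳ = (48.4 + 46.0 + 48.6 + 53.2 + 46.6 + 43.5)/6 = 47.7167
Deviations from mean: 0.6833, -1.7167, 0.8833, 5.4833, -1.1167, -4.2167
Σ(y_t−ȳ)(y_{t+1}−ȳ) = (-1.1731) + (-1.5164) + (4.8436) + (-6.1231) + (4.7086) = 0.7397
Denominator Σ(y_t−ȳ)² = 53.2883
r_1 = 0.7397 / 53.2883 = 0.014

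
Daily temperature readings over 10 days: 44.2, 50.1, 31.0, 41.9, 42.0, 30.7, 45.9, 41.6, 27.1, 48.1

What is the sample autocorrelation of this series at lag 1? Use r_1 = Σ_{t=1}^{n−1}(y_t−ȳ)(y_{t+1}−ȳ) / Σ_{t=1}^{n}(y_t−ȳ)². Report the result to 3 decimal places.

Mean ȳ = (44.2 + 50.1 + 31.0 + 41.9 + 42.0 + 30.7 + 45.9 + 41.6 + 27.1 + 48.1)/10 = 40.2600
Numerator Σ_{t=1}^{9}(y_t−ȳ)(y_{t+1}−ȳ) = -248.4856
Denominator Σ(y_t−ȳ)² = 563.4640
r_1 = -248.4856 / 563.4640 = -0.441

-0.441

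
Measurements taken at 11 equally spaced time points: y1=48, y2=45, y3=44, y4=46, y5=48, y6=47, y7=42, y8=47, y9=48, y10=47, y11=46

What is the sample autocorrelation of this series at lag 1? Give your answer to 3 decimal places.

-0.057

Mean ȳ = (48 + 45 + 44 + 46 + 48 + 47 + 42 + 47 + 48 + 47 + 46)/11 = 46.1818
Numerator Σ_{t=1}^{10}(y_t−ȳ)(y_{t+1}−ȳ) = -2.0331
Denominator Σ(y_t−ȳ)² = 35.6364
r_1 = -2.0331 / 35.6364 = -0.057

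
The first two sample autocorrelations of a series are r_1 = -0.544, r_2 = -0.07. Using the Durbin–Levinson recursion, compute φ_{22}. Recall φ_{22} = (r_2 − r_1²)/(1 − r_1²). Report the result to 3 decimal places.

-0.520

φ_{22} = (r_2 − r_1²) / (1 − r_1²)
r_1² = (-0.544)² = 0.295936
Numerator = -0.07 − 0.2959 = -0.3659; denominator = 1 − 0.2959 = 0.7041
φ_{22} = -0.3659 / 0.7041 = -0.520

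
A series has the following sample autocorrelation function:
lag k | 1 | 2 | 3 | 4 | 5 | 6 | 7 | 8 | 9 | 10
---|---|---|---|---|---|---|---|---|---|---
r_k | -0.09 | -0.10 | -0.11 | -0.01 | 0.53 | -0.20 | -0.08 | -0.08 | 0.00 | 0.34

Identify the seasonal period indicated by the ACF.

5

The largest autocorrelation is r_5 = 0.53, with a weaker echo at lag 10 (0.34); the remaining lags stay at or below 0.00.
The dominant spike at lag 5 indicates a seasonal period of 5.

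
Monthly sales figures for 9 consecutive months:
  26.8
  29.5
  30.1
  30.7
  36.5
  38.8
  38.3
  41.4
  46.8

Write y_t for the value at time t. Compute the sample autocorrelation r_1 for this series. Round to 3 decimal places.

Mean ȳ = (26.8 + 29.5 + 30.1 + 30.7 + 36.5 + 38.8 + 38.3 + 41.4 + 46.8)/9 = 35.4333
Numerator Σ_{t=1}^{8}(y_t−ȳ)(y_{t+1}−ȳ) = 201.2322
Denominator Σ(y_t−ȳ)² = 346.0800
r_1 = 201.2322 / 346.0800 = 0.581

0.581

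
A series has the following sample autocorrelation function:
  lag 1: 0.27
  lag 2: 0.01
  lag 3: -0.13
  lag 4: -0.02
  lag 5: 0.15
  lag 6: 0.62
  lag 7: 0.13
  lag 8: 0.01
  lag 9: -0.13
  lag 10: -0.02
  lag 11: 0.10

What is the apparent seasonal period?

The largest autocorrelation is r_6 = 0.62; the remaining lags stay at or below 0.27. The elevated value at lag 1 (0.27), dropping to 0.01 at lag 2, reflects decaying short-term dependence rather than seasonality.
The dominant spike at lag 6 indicates a seasonal period of 6.

6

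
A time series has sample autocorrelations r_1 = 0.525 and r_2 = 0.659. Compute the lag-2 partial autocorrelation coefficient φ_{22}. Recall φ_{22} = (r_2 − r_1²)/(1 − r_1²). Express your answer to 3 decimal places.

0.529

φ_{22} = (r_2 − r_1²) / (1 − r_1²)
r_1² = (0.525)² = 0.275625
Numerator = 0.659 − 0.2756 = 0.3834; denominator = 1 − 0.2756 = 0.7244
φ_{22} = 0.3834 / 0.7244 = 0.529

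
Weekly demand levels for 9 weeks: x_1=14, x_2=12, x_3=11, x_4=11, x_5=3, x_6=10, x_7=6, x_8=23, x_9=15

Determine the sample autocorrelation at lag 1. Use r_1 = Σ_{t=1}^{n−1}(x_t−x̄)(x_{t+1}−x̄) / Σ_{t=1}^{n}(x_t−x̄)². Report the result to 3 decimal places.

Mean x̄ = (14 + 12 + 11 + 11 + 3 + 10 + 6 + 23 + 15)/9 = 11.6667
Numerator Σ_{t=1}^{8}(x_t−x̄)(x_{t+1}−x̄) = 4.2222
Denominator Σ(x_t−x̄)² = 256.0000
r_1 = 4.2222 / 256.0000 = 0.016

0.016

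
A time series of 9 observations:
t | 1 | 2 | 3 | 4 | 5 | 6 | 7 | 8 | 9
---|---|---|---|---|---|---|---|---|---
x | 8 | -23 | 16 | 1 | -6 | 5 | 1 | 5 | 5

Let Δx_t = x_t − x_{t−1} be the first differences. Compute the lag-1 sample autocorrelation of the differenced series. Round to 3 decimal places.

First differences Δx: -31, 39, -15, -7, 11, -4, 4, 0
Mean of differences = -0.3750
Numerator Σ(Δx_t−Δx̄)(Δx_{t+1}−Δx̄) = -1815.6406
Denominator Σ(Δx_t−Δx̄)² = 2907.8750
r_1(Δx) = -1815.6406 / 2907.8750 = -0.624

-0.624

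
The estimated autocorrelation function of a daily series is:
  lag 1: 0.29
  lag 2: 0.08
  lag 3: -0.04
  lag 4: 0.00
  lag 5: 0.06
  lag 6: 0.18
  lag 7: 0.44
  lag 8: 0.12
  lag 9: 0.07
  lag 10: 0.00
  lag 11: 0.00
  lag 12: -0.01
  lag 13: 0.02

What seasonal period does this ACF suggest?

The largest autocorrelation is r_7 = 0.44; the remaining lags stay at or below 0.29. The elevated value at lag 1 (0.29), dropping to 0.08 at lag 2, reflects decaying short-term dependence rather than seasonality.
The dominant spike at lag 7 indicates a seasonal period of 7.

7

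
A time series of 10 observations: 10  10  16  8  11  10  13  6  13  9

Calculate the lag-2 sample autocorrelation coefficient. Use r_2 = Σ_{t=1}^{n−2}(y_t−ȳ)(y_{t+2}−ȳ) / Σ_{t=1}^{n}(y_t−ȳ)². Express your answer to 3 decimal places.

Mean ȳ = (10 + 10 + 16 + 8 + 11 + 10 + 13 + 6 + 13 + 9)/10 = 10.6000
Numerator Σ_{t=1}^{8}(y_t−ȳ)(y_{t+2}−ȳ) = 18.8800
Denominator Σ(y_t−ȳ)² = 72.4000
r_2 = 18.8800 / 72.4000 = 0.261

0.261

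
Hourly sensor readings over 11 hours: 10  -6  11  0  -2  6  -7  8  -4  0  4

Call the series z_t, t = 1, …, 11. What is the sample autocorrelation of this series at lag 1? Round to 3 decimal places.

Mean z̄ = (10 − 6 + 11 + 0 − 2 + 6 − 7 + 8 − 4 + 0 + 4)/11 = 1.8182
Numerator Σ_{t=1}^{10}(z_t−z̄)(z_{t+1}−z̄) = -282.2149
Denominator Σ(z_t−z̄)² = 405.6364
r_1 = -282.2149 / 405.6364 = -0.696

-0.696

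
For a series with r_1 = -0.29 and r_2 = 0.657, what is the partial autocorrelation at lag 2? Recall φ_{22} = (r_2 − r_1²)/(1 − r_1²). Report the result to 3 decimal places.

0.626

φ_{22} = (r_2 − r_1²) / (1 − r_1²)
r_1² = (-0.29)² = 0.0841
Numerator = 0.657 − 0.0841 = 0.5729; denominator = 1 − 0.0841 = 0.9159
φ_{22} = 0.5729 / 0.9159 = 0.626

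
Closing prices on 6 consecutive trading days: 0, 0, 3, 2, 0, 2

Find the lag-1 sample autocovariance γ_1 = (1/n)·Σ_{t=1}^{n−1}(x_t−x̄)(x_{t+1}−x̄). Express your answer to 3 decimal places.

-0.199

Mean x̄ = (0 + 0 + 3 + 2 + 0 + 2)/6 = 1.1667
Deviations: -1.1667, -1.1667, 1.8333, 0.8333, -1.1667, 0.8333
Σ_{t=1}^{5}(x_t−x̄)(x_{t+1}−x̄) = -1.1944
γ_1 = -1.1944 / 6 = -0.199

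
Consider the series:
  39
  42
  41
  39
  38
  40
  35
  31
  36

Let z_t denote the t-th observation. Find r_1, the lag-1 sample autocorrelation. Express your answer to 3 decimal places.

0.517

Mean z̄ = (39 + 42 + 41 + 39 + 38 + 40 + 35 + 31 + 36)/9 = 37.8889
Numerator Σ_{t=1}^{8}(z_t−z̄)(z_{t+1}−z̄) = 47.9877
Denominator Σ(z_t−z̄)² = 92.8889
r_1 = 47.9877 / 92.8889 = 0.517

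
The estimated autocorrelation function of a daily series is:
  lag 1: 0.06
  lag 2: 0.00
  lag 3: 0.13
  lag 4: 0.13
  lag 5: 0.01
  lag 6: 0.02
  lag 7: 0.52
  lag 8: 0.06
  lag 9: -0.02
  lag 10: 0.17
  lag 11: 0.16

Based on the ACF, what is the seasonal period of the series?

The largest autocorrelation is r_7 = 0.52; the remaining lags stay at or below 0.17.
The dominant spike at lag 7 indicates a seasonal period of 7.

7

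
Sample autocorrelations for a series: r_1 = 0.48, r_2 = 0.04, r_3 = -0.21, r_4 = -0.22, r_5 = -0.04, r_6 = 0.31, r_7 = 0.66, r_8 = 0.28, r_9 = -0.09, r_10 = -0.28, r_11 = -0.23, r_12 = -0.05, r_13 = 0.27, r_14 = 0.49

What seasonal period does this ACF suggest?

The largest autocorrelation is r_7 = 0.66, with a weaker echo at lag 14 (0.49); the remaining lags stay at or below 0.48. The elevated value at lag 1 (0.48), dropping to 0.04 at lag 2, reflects decaying short-term dependence rather than seasonality.
The dominant spike at lag 7 indicates a seasonal period of 7.

7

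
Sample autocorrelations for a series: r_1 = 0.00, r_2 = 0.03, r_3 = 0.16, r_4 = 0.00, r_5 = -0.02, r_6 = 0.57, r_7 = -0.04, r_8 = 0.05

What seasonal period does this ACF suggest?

6

The largest autocorrelation is r_6 = 0.57; the remaining lags stay at or below 0.16.
The dominant spike at lag 6 indicates a seasonal period of 6.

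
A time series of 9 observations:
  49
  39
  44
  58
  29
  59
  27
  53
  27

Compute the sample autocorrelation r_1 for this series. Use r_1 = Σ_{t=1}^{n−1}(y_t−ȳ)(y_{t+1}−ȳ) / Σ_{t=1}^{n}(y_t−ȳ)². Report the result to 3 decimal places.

-0.761

Mean ȳ = (49 + 39 + 44 + 58 + 29 + 59 + 27 + 53 + 27)/9 = 42.7778
Numerator Σ_{t=1}^{8}(y_t−ȳ)(y_{t+1}−ȳ) = -1021.2716
Denominator Σ(y_t−ȳ)² = 1341.5556
r_1 = -1021.2716 / 1341.5556 = -0.761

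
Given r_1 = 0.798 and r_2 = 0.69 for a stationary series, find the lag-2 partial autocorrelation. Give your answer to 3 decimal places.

φ_{22} = (r_2 − r_1²) / (1 − r_1²)
r_1² = (0.798)² = 0.636804
Numerator = 0.69 − 0.6368 = 0.0532; denominator = 1 − 0.6368 = 0.3632
φ_{22} = 0.0532 / 0.3632 = 0.146

0.146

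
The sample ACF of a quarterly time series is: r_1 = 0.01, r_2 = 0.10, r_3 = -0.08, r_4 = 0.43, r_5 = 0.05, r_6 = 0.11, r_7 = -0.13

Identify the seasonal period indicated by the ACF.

The largest autocorrelation is r_4 = 0.43; the remaining lags stay at or below 0.11.
The dominant spike at lag 4 indicates a seasonal period of 4.

4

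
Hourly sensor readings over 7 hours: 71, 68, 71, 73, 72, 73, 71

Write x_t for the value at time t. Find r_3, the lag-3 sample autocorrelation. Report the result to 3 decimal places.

Mean x̄ = (71 + 68 + 71 + 73 + 72 + 73 + 71)/7 = 71.2857
Deviations from mean: -0.2857, -3.2857, -0.2857, 1.7143, 0.7143, 1.7143, -0.2857
Σ(x_t−x̄)(x_{t+3}−x̄) = (-0.4898) + (-2.3469) + (-0.4898) + (-0.4898) = -3.8163
Denominator Σ(x_t−x̄)² = 17.4286
r_3 = -3.8163 / 17.4286 = -0.219

-0.219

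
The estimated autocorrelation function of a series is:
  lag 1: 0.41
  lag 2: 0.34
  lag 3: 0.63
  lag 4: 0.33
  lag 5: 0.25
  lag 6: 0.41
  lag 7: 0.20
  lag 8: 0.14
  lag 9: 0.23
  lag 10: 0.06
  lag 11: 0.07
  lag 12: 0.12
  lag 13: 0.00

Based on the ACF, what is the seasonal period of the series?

3

The largest autocorrelation is r_3 = 0.63; the remaining lags stay at or below 0.41. The elevated value at lag 1 (0.41), dropping to 0.34 at lag 2, reflects decaying short-term dependence rather than seasonality.
The dominant spike at lag 3 indicates a seasonal period of 3.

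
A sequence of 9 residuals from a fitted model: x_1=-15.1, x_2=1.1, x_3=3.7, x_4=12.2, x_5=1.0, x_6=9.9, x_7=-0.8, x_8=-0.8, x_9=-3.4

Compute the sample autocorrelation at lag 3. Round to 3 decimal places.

Mean x̄ = (-15.1 + 1.1 + 3.7 + 12.2 + 1.0 + 9.9 − 0.8 − 0.8 − 3.4)/9 = 0.8667
Numerator Σ_{t=1}^{6}(x_t−x̄)(x_{t+3}−x̄) = -212.9833
Denominator Σ(x_t−x̄)² = 496.8400
r_3 = -212.9833 / 496.8400 = -0.429

-0.429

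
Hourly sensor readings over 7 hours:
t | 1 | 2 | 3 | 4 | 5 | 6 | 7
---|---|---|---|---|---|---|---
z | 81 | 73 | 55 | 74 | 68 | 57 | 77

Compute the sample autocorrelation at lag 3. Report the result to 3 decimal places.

Mean z̄ = (81 + 73 + 55 + 74 + 68 + 57 + 77)/7 = 69.2857
Deviations from mean: 11.7143, 3.7143, -14.2857, 4.7143, -1.2857, -12.2857, 7.7143
Σ(z_t−z̄)(z_{t+3}−z̄) = (55.2245) + (-4.7755) + (175.5102) + (36.3673) = 262.3265
Denominator Σ(z_t−z̄)² = 589.4286
r_3 = 262.3265 / 589.4286 = 0.445

0.445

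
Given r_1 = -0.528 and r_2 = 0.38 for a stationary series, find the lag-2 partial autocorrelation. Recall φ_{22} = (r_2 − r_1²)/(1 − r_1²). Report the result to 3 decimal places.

0.140

φ_{22} = (r_2 − r_1²) / (1 − r_1²)
r_1² = (-0.528)² = 0.278784
Numerator = 0.38 − 0.2788 = 0.1012; denominator = 1 − 0.2788 = 0.7212
φ_{22} = 0.1012 / 0.7212 = 0.140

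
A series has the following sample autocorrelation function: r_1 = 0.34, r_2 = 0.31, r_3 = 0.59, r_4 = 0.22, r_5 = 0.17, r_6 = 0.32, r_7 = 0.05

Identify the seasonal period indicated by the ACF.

The largest autocorrelation is r_3 = 0.59; the remaining lags stay at or below 0.34. The elevated value at lag 1 (0.34), dropping to 0.31 at lag 2, reflects decaying short-term dependence rather than seasonality.
The dominant spike at lag 3 indicates a seasonal period of 3.

3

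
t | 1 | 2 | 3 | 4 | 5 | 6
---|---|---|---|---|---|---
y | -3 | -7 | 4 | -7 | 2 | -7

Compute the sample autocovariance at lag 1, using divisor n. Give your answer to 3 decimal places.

Mean ȳ = (-3 − 7 + 4 − 7 + 2 − 7)/6 = -3.0000
Deviations: 0.0000, -4.0000, 7.0000, -4.0000, 5.0000, -4.0000
Σ_{t=1}^{5}(y_t−ȳ)(y_{t+1}−ȳ) = -96.0000
γ_1 = -96.0000 / 6 = -16.000

-16.000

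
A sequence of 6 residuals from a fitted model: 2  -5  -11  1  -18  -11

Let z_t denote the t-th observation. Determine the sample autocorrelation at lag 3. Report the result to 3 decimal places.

Mean z̄ = (2 − 5 − 11 + 1 − 18 − 11)/6 = -7.0000
Deviations from mean: 9.0000, 2.0000, -4.0000, 8.0000, -11.0000, -4.0000
Numerator Σ_{t=1}^{3}(z_t−z̄)(z_{t+3}−z̄) = 66.0000
Denominator Σ(z_t−z̄)² = 302.0000
r_3 = 66.0000 / 302.0000 = 0.219

0.219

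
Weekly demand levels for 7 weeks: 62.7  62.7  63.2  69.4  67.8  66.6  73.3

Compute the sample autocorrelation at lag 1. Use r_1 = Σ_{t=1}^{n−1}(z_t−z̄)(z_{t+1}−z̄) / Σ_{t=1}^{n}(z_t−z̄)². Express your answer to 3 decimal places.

Mean z̄ = (62.7 + 62.7 + 63.2 + 69.4 + 67.8 + 66.6 + 73.3)/7 = 66.5286
Deviations from mean: -3.8286, -3.8286, -3.3286, 2.8714, 1.2714, 0.0714, 6.7714
Σ(z_t−z̄)(z_{t+1}−z̄) = (14.6580) + (12.7437) + (-9.5578) + (3.6508) + (0.0908) + (0.4837) = 22.0692
Denominator Σ(z_t−z̄)² = 96.1143
r_1 = 22.0692 / 96.1143 = 0.230

0.230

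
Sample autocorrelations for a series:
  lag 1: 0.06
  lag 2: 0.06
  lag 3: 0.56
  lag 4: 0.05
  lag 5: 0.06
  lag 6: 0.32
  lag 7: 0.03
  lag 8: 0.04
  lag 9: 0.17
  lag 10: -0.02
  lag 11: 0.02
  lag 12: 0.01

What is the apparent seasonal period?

3

The largest autocorrelation is r_3 = 0.56, with weaker echoes at lags 6 (0.32) and 9 (0.17); the remaining lags stay at or below 0.06.
The dominant spike at lag 3 indicates a seasonal period of 3.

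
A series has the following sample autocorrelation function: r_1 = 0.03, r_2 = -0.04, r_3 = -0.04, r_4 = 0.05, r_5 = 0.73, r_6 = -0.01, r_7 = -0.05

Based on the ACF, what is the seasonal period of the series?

5

The largest autocorrelation is r_5 = 0.73; the remaining lags stay at or below 0.05.
The dominant spike at lag 5 indicates a seasonal period of 5.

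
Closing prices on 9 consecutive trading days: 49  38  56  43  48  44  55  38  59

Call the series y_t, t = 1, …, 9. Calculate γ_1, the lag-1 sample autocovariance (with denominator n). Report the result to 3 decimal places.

Mean ȳ = (49 + 38 + 56 + 43 + 48 + 44 + 55 + 38 + 59)/9 = 47.7778
Σ_{t=1}^{8}(y_t−ȳ)(y_{t+1}−ȳ) = -341.1605
γ_1 = -341.1605 / 9 = -37.907

-37.907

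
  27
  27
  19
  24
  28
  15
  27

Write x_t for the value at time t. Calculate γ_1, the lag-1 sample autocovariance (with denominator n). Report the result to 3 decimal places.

Mean x̄ = (27 + 27 + 19 + 24 + 28 + 15 + 27)/7 = 23.8571
Deviations: 3.1429, 3.1429, -4.8571, 0.1429, 4.1429, -8.8571, 3.1429
Σ_{t=1}^{6}(x_t−x̄)(x_{t+1}−x̄) = -70.0204
γ_1 = -70.0204 / 7 = -10.003

-10.003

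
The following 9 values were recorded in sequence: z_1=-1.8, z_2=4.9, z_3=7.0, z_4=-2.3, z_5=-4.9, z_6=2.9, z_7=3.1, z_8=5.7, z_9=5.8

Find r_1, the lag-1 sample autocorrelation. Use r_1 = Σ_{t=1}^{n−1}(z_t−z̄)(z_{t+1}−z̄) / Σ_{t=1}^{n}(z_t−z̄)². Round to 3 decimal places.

Mean z̄ = (-1.8 + 4.9 + 7.0 − 2.3 − 4.9 + 2.9 + 3.1 + 5.7 + 5.8)/9 = 2.2667
Numerator Σ_{t=1}^{8}(z_t−z̄)(z_{t+1}−z̄) = 23.8489
Denominator Σ(z_t−z̄)² = 143.4600
r_1 = 23.8489 / 143.4600 = 0.166

0.166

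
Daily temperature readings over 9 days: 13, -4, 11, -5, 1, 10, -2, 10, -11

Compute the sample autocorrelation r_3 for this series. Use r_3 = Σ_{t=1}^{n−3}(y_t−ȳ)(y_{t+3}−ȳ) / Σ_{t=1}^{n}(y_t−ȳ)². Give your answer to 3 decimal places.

Mean ȳ = (13 − 4 + 11 − 5 + 1 + 10 − 2 + 10 − 11)/9 = 2.5556
Numerator Σ_{t=1}^{6}(y_t−ȳ)(y_{t+3}−ȳ) = -83.9259
Denominator Σ(y_t−ȳ)² = 598.2222
r_3 = -83.9259 / 598.2222 = -0.140

-0.140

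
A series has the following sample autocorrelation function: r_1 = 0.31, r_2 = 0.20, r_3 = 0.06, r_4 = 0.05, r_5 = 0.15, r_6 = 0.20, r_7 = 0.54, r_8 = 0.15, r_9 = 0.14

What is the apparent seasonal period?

7

The largest autocorrelation is r_7 = 0.54; the remaining lags stay at or below 0.31. The elevated value at lag 1 (0.31), dropping to 0.20 at lag 2, reflects decaying short-term dependence rather than seasonality.
The dominant spike at lag 7 indicates a seasonal period of 7.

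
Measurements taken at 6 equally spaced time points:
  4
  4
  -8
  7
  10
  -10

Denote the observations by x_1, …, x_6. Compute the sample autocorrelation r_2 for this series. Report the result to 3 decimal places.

-0.462

Mean x̄ = (4 + 4 − 8 + 7 + 10 − 10)/6 = 1.1667
Numerator Σ_{t=1}^{4}(x_t−x̄)(x_{t+2}−x̄) = -155.5556
Denominator Σ(x_t−x̄)² = 336.8333
r_2 = -155.5556 / 336.8333 = -0.462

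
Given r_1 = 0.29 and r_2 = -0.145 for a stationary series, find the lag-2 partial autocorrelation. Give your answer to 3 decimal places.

φ_{22} = (r_2 − r_1²) / (1 − r_1²)
r_1² = (0.29)² = 0.0841
Numerator = -0.145 − 0.0841 = -0.2291; denominator = 1 − 0.0841 = 0.9159
φ_{22} = -0.2291 / 0.9159 = -0.250

-0.250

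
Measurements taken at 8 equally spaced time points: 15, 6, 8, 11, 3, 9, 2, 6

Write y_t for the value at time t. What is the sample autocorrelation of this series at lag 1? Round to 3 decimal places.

-0.260

Mean ȳ = (15 + 6 + 8 + 11 + 3 + 9 + 2 + 6)/8 = 7.5000
Deviations from mean: 7.5000, -1.5000, 0.5000, 3.5000, -4.5000, 1.5000, -5.5000, -1.5000
Numerator Σ_{t=1}^{7}(y_t−ȳ)(y_{t+1}−ȳ) = -32.7500
Denominator Σ(y_t−ȳ)² = 126.0000
r_1 = -32.7500 / 126.0000 = -0.260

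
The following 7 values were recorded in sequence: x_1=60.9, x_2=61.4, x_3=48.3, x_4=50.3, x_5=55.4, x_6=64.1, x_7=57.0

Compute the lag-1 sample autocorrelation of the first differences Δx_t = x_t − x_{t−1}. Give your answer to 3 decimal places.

-0.119

First differences Δx: 0.5, -13.1, 2.0, 5.1, 8.7, -7.1
Mean of differences = -0.6500
Numerator Σ(Δx_t−Δx̄)(Δx_{t+1}−Δx̄) = -38.6175
Denominator Σ(Δx_t−Δx̄)² = 325.4350
r_1(Δx) = -38.6175 / 325.4350 = -0.119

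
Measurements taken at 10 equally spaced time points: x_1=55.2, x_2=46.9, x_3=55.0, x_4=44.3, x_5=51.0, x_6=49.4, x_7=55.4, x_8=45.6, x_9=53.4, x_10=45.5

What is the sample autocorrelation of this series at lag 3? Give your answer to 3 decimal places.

Mean x̄ = (55.2 + 46.9 + 55.0 + 44.3 + 51.0 + 49.4 + 55.4 + 45.6 + 53.4 + 45.5)/10 = 50.1700
Numerator Σ_{t=1}^{7}(x_t−x̄)(x_{t+3}−x̄) = -97.3637
Denominator Σ(x_t−x̄)² = 175.5410
r_3 = -97.3637 / 175.5410 = -0.555

-0.555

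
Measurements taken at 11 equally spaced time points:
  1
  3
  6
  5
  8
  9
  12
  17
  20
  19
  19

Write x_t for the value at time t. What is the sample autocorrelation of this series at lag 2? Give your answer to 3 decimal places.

0.494

Mean x̄ = (1 + 3 + 6 + 5 + 8 + 9 + 12 + 17 + 20 + 19 + 19)/11 = 10.8182
Numerator Σ_{t=1}^{9}(x_t−x̄)(x_{t+2}−x̄) = 238.9339
Denominator Σ(x_t−x̄)² = 483.6364
r_2 = 238.9339 / 483.6364 = 0.494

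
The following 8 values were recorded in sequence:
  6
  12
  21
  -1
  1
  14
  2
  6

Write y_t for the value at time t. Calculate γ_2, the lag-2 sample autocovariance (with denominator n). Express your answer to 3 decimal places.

-22.020

Mean ȳ = (6 + 12 + 21 − 1 + 1 + 14 + 2 + 6)/8 = 7.6250
Deviations: -1.6250, 4.3750, 13.3750, -8.6250, -6.6250, 6.3750, -5.6250, -1.6250
Σ_{t=1}^{6}(y_t−ȳ)(y_{t+2}−ȳ) = -176.1563
γ_2 = -176.1563 / 8 = -22.020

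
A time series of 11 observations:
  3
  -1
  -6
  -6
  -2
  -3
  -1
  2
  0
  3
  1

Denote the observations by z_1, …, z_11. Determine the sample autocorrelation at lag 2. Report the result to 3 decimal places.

0.038

Mean z̄ = (3 − 1 − 6 − 6 − 2 − 3 − 1 + 2 + 0 + 3 + 1)/11 = -0.9091
Numerator Σ_{t=1}^{9}(z_t−z̄)(z_{t+2}−z̄) = 3.8017
Denominator Σ(z_t−z̄)² = 100.9091
r_2 = 3.8017 / 100.9091 = 0.038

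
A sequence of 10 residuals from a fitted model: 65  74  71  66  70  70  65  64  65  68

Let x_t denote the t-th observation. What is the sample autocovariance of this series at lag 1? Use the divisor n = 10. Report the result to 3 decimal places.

Mean x̄ = (65 + 74 + 71 + 66 + 70 + 70 + 65 + 64 + 65 + 68)/10 = 67.8000
Σ_{t=1}^{9}(x_t−x̄)(x_{t+1}−x̄) = 12.1600
γ_1 = 12.1600 / 10 = 1.216

1.216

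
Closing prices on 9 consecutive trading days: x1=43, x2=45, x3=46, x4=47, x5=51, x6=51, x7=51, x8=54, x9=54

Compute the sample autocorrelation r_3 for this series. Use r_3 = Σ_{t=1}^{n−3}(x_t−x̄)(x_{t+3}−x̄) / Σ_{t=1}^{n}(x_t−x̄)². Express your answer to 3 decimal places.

0.108

Mean x̄ = (43 + 45 + 46 + 47 + 51 + 51 + 51 + 54 + 54)/9 = 49.1111
Σ(x_t−x̄)(x_{t+3}−x̄) = (12.9012) + (-7.7654) + (-5.8765) + (-3.9877) + (9.2346) + (9.2346) = 13.7407
Denominator Σ(x_t−x̄)² = 126.8889
r_3 = 13.7407 / 126.8889 = 0.108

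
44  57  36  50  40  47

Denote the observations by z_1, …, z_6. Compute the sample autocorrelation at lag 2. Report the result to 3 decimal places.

0.454

Mean z̄ = (44 + 57 + 36 + 50 + 40 + 47)/6 = 45.6667
Deviations from mean: -1.6667, 11.3333, -9.6667, 4.3333, -5.6667, 1.3333
Numerator Σ_{t=1}^{4}(z_t−z̄)(z_{t+2}−z̄) = 125.7778
Denominator Σ(z_t−z̄)² = 277.3333
r_2 = 125.7778 / 277.3333 = 0.454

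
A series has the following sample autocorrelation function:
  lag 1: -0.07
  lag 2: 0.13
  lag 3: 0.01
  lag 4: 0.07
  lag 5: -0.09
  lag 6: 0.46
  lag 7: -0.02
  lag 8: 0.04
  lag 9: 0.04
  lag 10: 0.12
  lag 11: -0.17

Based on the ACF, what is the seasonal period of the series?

6

The largest autocorrelation is r_6 = 0.46; the remaining lags stay at or below 0.13.
The dominant spike at lag 6 indicates a seasonal period of 6.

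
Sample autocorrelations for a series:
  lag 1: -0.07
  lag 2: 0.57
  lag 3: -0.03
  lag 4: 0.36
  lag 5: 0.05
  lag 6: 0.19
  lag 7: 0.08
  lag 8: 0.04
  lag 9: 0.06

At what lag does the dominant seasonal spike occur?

2

The largest autocorrelation is r_2 = 0.57, with weaker echoes at lags 4 (0.36) and 6 (0.19); the remaining lags stay at or below 0.08.
The dominant spike at lag 2 indicates a seasonal period of 2.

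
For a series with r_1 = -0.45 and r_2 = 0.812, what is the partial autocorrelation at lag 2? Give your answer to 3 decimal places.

φ_{22} = (r_2 − r_1²) / (1 − r_1²)
r_1² = (-0.45)² = 0.2025
Numerator = 0.812 − 0.2025 = 0.6095; denominator = 1 − 0.2025 = 0.7975
φ_{22} = 0.6095 / 0.7975 = 0.764

0.764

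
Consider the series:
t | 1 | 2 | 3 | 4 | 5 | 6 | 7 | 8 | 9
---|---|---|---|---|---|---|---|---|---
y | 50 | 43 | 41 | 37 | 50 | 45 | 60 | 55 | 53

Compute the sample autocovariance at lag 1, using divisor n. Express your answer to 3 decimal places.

17.562

Mean ȳ = (50 + 43 + 41 + 37 + 50 + 45 + 60 + 55 + 53)/9 = 48.2222
Σ_{t=1}^{8}(y_t−ȳ)(y_{t+1}−ȳ) = 158.0617
γ_1 = 158.0617 / 9 = 17.562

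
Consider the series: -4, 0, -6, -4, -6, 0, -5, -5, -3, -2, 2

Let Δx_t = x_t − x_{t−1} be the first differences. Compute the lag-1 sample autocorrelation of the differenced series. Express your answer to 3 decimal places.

First differences Δx: 4, -6, 2, -2, 6, -5, 0, 2, 1, 4
Mean of differences = 0.6000
Numerator Σ(Δx_t−Δx̄)(Δx_{t+1}−Δx̄) = -75.1600
Denominator Σ(Δx_t−Δx̄)² = 138.4000
r_1(Δx) = -75.1600 / 138.4000 = -0.543

-0.543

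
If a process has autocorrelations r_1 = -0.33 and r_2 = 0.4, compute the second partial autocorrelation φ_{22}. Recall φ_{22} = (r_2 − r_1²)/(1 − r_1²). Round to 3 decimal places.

φ_{22} = (r_2 − r_1²) / (1 − r_1²)
r_1² = (-0.33)² = 0.1089
Numerator = 0.4 − 0.1089 = 0.2911; denominator = 1 − 0.1089 = 0.8911
φ_{22} = 0.2911 / 0.8911 = 0.327

0.327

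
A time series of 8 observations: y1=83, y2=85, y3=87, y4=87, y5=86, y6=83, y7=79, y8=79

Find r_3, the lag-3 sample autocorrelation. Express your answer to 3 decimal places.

Mean ȳ = (83 + 85 + 87 + 87 + 86 + 83 + 79 + 79)/8 = 83.6250
Numerator Σ_{t=1}^{5}(y_t−ȳ)(y_{t+3}−ȳ) = -27.5469
Denominator Σ(y_t−ȳ)² = 73.8750
r_3 = -27.5469 / 73.8750 = -0.373

-0.373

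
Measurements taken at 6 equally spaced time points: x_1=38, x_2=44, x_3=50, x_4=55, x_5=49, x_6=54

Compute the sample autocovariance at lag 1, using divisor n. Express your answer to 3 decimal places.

9.481

Mean x̄ = (38 + 44 + 50 + 55 + 49 + 54)/6 = 48.3333
Deviations: -10.3333, -4.3333, 1.6667, 6.6667, 0.6667, 5.6667
Σ_{t=1}^{5}(x_t−x̄)(x_{t+1}−x̄) = 56.8889
γ_1 = 56.8889 / 6 = 9.481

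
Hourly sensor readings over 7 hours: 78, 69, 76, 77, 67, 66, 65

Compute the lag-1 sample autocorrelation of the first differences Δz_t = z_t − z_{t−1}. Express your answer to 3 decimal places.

-0.323

First differences Δz: -9, 7, 1, -10, -1, -1
Mean of differences = -2.1667
Numerator Σ(Δz_t−Δz̄)(Δz_{t+1}−Δz̄) = -66.1944
Denominator Σ(Δz_t−Δz̄)² = 204.8333
r_1(Δz) = -66.1944 / 204.8333 = -0.323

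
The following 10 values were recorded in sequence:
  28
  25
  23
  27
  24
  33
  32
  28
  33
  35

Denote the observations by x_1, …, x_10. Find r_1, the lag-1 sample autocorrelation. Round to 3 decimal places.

Mean x̄ = (28 + 25 + 23 + 27 + 24 + 33 + 32 + 28 + 33 + 35)/10 = 28.8000
Numerator Σ_{t=1}^{9}(x_t−x̄)(x_{t+1}−x̄) = 57.5600
Denominator Σ(x_t−x̄)² = 159.6000
r_1 = 57.5600 / 159.6000 = 0.361

0.361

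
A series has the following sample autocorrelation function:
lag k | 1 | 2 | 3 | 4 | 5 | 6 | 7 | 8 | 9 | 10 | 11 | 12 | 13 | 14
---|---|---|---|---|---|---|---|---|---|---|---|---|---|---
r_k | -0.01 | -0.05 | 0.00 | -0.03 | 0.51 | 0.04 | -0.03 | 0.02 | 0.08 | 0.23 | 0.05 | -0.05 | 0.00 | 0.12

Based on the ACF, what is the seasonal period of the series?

The largest autocorrelation is r_5 = 0.51, with a weaker echo at lag 10 (0.23); the remaining lags stay at or below 0.12.
The dominant spike at lag 5 indicates a seasonal period of 5.

5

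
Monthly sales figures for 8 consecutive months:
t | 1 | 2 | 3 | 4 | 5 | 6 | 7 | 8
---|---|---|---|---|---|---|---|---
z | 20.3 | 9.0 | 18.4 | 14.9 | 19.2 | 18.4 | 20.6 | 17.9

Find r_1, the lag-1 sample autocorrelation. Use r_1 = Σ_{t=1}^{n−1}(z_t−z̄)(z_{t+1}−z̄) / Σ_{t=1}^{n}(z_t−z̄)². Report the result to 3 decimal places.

Mean z̄ = (20.3 + 9.0 + 18.4 + 14.9 + 19.2 + 18.4 + 20.6 + 17.9)/8 = 17.3375
Deviations from mean: 2.9625, -8.3375, 1.0625, -2.4375, 1.8625, 1.0625, 3.2625, 0.5625
Σ(z_t−z̄)(z_{t+1}−z̄) = (-24.6998) + (-8.8586) + (-2.5898) + (-4.5398) + (1.9789) + (3.4664) + (1.8352) = -33.4077
Denominator Σ(z_t−z̄)² = 100.9188
r_1 = -33.4077 / 100.9188 = -0.331

-0.331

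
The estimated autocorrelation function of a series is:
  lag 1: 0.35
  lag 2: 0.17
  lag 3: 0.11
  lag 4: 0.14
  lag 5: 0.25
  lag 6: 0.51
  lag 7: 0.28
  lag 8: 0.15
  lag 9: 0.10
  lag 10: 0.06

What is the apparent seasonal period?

The largest autocorrelation is r_6 = 0.51; the remaining lags stay at or below 0.35. The elevated value at lag 1 (0.35), dropping to 0.17 at lag 2, reflects decaying short-term dependence rather than seasonality.
The dominant spike at lag 6 indicates a seasonal period of 6.

6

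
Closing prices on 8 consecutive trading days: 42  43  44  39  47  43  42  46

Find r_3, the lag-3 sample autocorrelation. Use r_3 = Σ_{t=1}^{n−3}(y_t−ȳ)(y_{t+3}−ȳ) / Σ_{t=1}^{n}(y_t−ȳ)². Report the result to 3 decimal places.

Mean ȳ = (42 + 43 + 44 + 39 + 47 + 43 + 42 + 46)/8 = 43.2500
Deviations from mean: -1.2500, -0.2500, 0.7500, -4.2500, 3.7500, -0.2500, -1.2500, 2.7500
Numerator Σ_{t=1}^{5}(y_t−ȳ)(y_{t+3}−ȳ) = 19.8125
Denominator Σ(y_t−ȳ)² = 43.5000
r_3 = 19.8125 / 43.5000 = 0.455

0.455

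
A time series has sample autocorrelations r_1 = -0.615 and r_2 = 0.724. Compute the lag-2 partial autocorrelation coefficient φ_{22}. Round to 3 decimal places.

φ_{22} = (r_2 − r_1²) / (1 − r_1²)
r_1² = (-0.615)² = 0.378225
Numerator = 0.724 − 0.3782 = 0.3458; denominator = 1 − 0.3782 = 0.6218
φ_{22} = 0.3458 / 0.6218 = 0.556

0.556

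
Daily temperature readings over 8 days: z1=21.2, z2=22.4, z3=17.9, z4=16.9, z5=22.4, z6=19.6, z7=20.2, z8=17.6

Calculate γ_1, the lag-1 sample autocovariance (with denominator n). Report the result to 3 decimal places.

-0.599

Mean z̄ = (21.2 + 22.4 + 17.9 + 16.9 + 22.4 + 19.6 + 20.2 + 17.6)/8 = 19.7750
Σ_{t=1}^{7}(z_t−z̄)(z_{t+1}−z̄) = -4.7956
γ_1 = -4.7956 / 8 = -0.599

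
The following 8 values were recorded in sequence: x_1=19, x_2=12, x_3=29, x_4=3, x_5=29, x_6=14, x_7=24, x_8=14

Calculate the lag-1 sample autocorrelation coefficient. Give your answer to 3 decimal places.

-0.864

Mean x̄ = (19 + 12 + 29 + 3 + 29 + 14 + 24 + 14)/8 = 18.0000
Deviations from mean: 1.0000, -6.0000, 11.0000, -15.0000, 11.0000, -4.0000, 6.0000, -4.0000
Σ(x_t−x̄)(x_{t+1}−x̄) = (-6.0000) + (-66.0000) + (-165.0000) + (-165.0000) + (-44.0000) + (-24.0000) + (-24.0000) = -494.0000
Denominator Σ(x_t−x̄)² = 572.0000
r_1 = -494.0000 / 572.0000 = -0.864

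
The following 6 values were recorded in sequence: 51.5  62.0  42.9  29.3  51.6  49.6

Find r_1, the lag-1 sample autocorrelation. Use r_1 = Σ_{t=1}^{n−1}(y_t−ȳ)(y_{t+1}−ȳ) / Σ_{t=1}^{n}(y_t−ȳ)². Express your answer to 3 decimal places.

0.017

Mean ȳ = (51.5 + 62.0 + 42.9 + 29.3 + 51.6 + 49.6)/6 = 47.8167
Deviations from mean: 3.6833, 14.1833, -4.9167, -18.5167, 3.7833, 1.7833
Numerator Σ_{t=1}^{5}(y_t−ȳ)(y_{t+1}−ȳ) = 10.2397
Denominator Σ(y_t−ȳ)² = 599.2683
r_1 = 10.2397 / 599.2683 = 0.017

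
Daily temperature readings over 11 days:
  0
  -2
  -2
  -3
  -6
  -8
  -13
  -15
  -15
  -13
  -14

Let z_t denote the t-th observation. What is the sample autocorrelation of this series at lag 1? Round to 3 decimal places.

0.780

Mean z̄ = (0 − 2 − 2 − 3 − 6 − 8 − 13 − 15 − 15 − 13 − 14)/11 = -8.2727
Numerator Σ_{t=1}^{10}(z_t−z̄)(z_{t+1}−z̄) = 271.5620
Denominator Σ(z_t−z̄)² = 348.1818
r_1 = 271.5620 / 348.1818 = 0.780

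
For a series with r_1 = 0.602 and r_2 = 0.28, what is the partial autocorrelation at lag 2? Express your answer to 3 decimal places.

-0.129

φ_{22} = (r_2 − r_1²) / (1 − r_1²)
r_1² = (0.602)² = 0.362404
Numerator = 0.28 − 0.3624 = -0.0824; denominator = 1 − 0.3624 = 0.6376
φ_{22} = -0.0824 / 0.6376 = -0.129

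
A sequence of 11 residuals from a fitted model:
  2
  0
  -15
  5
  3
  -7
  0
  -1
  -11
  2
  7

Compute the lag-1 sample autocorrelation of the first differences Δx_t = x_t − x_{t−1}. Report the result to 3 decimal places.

First differences Δx: -2, -15, 20, -2, -10, 7, -1, -10, 13, 5
Mean of differences = 0.5000
Numerator Σ(Δx_t−Δx̄)(Δx_{t+1}−Δx̄) = -423.2500
Denominator Σ(Δx_t−Δx̄)² = 1074.5000
r_1(Δx) = -423.2500 / 1074.5000 = -0.394

-0.394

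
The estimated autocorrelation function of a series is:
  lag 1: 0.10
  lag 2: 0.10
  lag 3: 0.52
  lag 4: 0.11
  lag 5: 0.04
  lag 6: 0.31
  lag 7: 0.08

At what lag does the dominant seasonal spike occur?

The largest autocorrelation is r_3 = 0.52, with a weaker echo at lag 6 (0.31); the remaining lags stay at or below 0.11.
The dominant spike at lag 3 indicates a seasonal period of 3.

3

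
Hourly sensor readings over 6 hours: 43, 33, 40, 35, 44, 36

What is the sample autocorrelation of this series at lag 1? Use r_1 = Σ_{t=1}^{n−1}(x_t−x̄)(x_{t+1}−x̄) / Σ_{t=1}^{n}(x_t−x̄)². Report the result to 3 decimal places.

-0.702

Mean x̄ = (43 + 33 + 40 + 35 + 44 + 36)/6 = 38.5000
Σ(x_t−x̄)(x_{t+1}−x̄) = (-24.7500) + (-8.2500) + (-5.2500) + (-19.2500) + (-13.7500) = -71.2500
Denominator Σ(x_t−x̄)² = 101.5000
r_1 = -71.2500 / 101.5000 = -0.702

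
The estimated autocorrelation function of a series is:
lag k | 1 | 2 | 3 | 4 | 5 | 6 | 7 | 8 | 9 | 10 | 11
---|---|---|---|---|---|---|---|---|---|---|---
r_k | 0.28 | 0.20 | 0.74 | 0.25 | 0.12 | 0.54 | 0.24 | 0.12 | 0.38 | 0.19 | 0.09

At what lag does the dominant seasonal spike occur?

The largest autocorrelation is r_3 = 0.74, with weaker echoes at lags 6 (0.54) and 9 (0.38); the remaining lags stay at or below 0.28. The elevated value at lag 1 (0.28), dropping to 0.20 at lag 2, reflects decaying short-term dependence rather than seasonality.
The dominant spike at lag 3 indicates a seasonal period of 3.

3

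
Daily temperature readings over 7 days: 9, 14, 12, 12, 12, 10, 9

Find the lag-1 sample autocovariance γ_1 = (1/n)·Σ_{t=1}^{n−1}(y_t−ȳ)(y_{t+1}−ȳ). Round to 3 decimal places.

-0.105

Mean ȳ = (9 + 14 + 12 + 12 + 12 + 10 + 9)/7 = 11.1429
Deviations: -2.1429, 2.8571, 0.8571, 0.8571, 0.8571, -1.1429, -2.1429
Σ_{t=1}^{6}(y_t−ȳ)(y_{t+1}−ȳ) = -0.7347
γ_1 = -0.7347 / 7 = -0.105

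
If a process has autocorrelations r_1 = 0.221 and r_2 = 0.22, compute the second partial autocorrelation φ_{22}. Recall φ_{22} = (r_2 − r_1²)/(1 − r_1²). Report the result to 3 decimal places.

0.180

φ_{22} = (r_2 − r_1²) / (1 − r_1²)
r_1² = (0.221)² = 0.048841
Numerator = 0.22 − 0.0488 = 0.1712; denominator = 1 − 0.0488 = 0.9512
φ_{22} = 0.1712 / 0.9512 = 0.180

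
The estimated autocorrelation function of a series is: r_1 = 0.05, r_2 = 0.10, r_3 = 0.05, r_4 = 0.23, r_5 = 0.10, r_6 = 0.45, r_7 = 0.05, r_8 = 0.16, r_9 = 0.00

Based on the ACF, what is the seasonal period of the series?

The largest autocorrelation is r_6 = 0.45; the remaining lags stay at or below 0.23.
The dominant spike at lag 6 indicates a seasonal period of 6.

6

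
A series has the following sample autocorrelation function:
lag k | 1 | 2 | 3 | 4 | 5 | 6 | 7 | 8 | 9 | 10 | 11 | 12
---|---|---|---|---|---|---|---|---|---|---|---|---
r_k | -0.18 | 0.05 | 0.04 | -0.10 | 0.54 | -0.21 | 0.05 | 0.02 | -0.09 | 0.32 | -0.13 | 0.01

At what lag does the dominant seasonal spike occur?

5

The largest autocorrelation is r_5 = 0.54, with a weaker echo at lag 10 (0.32); the remaining lags stay at or below 0.05.
The dominant spike at lag 5 indicates a seasonal period of 5.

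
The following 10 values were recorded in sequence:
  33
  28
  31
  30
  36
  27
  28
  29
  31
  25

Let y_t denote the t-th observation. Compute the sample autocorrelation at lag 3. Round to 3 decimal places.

Mean ȳ = (33 + 28 + 31 + 30 + 36 + 27 + 28 + 29 + 31 + 25)/10 = 29.8000
Σ(y_t−ȳ)(y_{t+3}−ȳ) = (0.6400) + (-11.1600) + (-3.3600) + (-0.3600) + (-4.9600) + (-3.3600) + (8.6400) = -13.9200
Denominator Σ(y_t−ȳ)² = 89.6000
r_3 = -13.9200 / 89.6000 = -0.155

-0.155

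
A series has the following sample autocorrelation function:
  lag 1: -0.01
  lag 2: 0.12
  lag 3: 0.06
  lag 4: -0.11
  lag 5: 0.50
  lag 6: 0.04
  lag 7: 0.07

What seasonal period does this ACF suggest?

5

The largest autocorrelation is r_5 = 0.50; the remaining lags stay at or below 0.12.
The dominant spike at lag 5 indicates a seasonal period of 5.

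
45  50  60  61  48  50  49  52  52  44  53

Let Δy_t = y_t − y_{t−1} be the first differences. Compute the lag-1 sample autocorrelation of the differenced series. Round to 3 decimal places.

First differences Δy: 5, 10, 1, -13, 2, -1, 3, 0, -8, 9
Mean of differences = 0.8000
Numerator Σ(Δy_t−Δȳ)(Δy_{t+1}−Δȳ) = -51.8400
Denominator Σ(Δy_t−Δȳ)² = 447.6000
r_1(Δy) = -51.8400 / 447.6000 = -0.116

-0.116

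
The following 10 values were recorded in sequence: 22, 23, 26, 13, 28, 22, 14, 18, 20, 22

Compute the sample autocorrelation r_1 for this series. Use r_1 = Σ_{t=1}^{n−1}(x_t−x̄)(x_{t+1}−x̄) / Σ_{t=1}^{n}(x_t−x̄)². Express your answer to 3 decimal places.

Mean x̄ = (22 + 23 + 26 + 13 + 28 + 22 + 14 + 18 + 20 + 22)/10 = 20.8000
Numerator Σ_{t=1}^{9}(x_t−x̄)(x_{t+1}−x̄) = -61.8400
Denominator Σ(x_t−x̄)² = 203.6000
r_1 = -61.8400 / 203.6000 = -0.304

-0.304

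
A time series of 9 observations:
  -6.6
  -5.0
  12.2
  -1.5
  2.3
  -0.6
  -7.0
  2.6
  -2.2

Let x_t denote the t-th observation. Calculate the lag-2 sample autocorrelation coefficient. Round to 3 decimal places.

-0.155

Mean x̄ = (-6.6 − 5.0 + 12.2 − 1.5 + 2.3 − 0.6 − 7.0 + 2.6 − 2.2)/9 = -0.6444
Σ(x_t−x̄)(x_{t+2}−x̄) = (-76.4958) + (3.7264) + (37.8198) + (-0.0380) + (-18.7136) + (0.1442) + (9.8864) = -43.6706
Denominator Σ(x_t−x̄)² = 282.1622
r_2 = -43.6706 / 282.1622 = -0.155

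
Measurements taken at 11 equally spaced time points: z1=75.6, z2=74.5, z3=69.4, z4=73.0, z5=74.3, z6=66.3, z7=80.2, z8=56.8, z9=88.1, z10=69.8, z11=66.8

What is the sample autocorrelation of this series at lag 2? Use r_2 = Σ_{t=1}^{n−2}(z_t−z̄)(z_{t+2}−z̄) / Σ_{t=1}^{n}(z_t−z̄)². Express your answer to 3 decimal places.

0.256

Mean z̄ = (75.6 + 74.5 + 69.4 + 73.0 + 74.3 + 66.3 + 80.2 + 56.8 + 88.1 + 69.8 + 66.8)/11 = 72.2545
Numerator Σ_{t=1}^{9}(z_t−z̄)(z_{t+2}−z̄) = 167.5268
Denominator Σ(z_t−z̄)² = 653.4073
r_2 = 167.5268 / 653.4073 = 0.256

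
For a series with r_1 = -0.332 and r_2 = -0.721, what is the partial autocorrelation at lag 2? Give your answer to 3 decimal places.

φ_{22} = (r_2 − r_1²) / (1 − r_1²)
r_1² = (-0.332)² = 0.110224
Numerator = -0.721 − 0.1102 = -0.8312; denominator = 1 − 0.1102 = 0.8898
φ_{22} = -0.8312 / 0.8898 = -0.934

-0.934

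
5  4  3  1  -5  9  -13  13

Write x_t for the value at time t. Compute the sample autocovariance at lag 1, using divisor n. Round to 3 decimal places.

-37.924

Mean x̄ = (5 + 4 + 3 + 1 − 5 + 9 − 13 + 13)/8 = 2.1250
Σ_{t=1}^{7}(x_t−x̄)(x_{t+1}−x̄) = -303.3906
γ_1 = -303.3906 / 8 = -37.924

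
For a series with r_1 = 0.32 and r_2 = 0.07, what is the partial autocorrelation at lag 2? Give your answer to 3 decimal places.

φ_{22} = (r_2 − r_1²) / (1 − r_1²)
r_1² = (0.32)² = 0.1024
Numerator = 0.07 − 0.1024 = -0.0324; denominator = 1 − 0.1024 = 0.8976
φ_{22} = -0.0324 / 0.8976 = -0.036

-0.036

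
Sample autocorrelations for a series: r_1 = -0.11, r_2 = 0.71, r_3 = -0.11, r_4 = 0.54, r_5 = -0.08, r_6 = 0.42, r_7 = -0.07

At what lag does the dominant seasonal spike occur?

The largest autocorrelation is r_2 = 0.71, with weaker echoes at lags 4 (0.54) and 6 (0.42); the remaining lags stay at or below -0.07.
The dominant spike at lag 2 indicates a seasonal period of 2.

2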